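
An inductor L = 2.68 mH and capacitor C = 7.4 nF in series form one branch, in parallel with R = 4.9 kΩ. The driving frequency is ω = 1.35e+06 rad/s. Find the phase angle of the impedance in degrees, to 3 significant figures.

X_L = ωL = 3620 Ω
X_C = 1/(ωC) = 100 Ω
Branch 1: Z₁ = R = 4900 Ω
Branch 2 (series LC): Z₂ = j(X_L − X_C) = j3520 Ω
Parallel: Z = Z₁Z₂/(Z₁+Z₂), |Z| = 2860 Ω, ∠Z = 54.3°

54.3°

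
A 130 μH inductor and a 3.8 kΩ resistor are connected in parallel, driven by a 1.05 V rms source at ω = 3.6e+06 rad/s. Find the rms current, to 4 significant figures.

2.261 mA

X_L = ωL = 468.0 Ω
Parallel: admittances add. Y = 1/R + 1/(jωL)
Y = (0.0002632 − j0.002137) S
|Y| = 0.002153 S → |Z| = 1/|Y| = 464.5 Ω, ∠Z = −∠Y = 82.98°
I = V/|Z| = 1.05/464.5 = 2.261 mA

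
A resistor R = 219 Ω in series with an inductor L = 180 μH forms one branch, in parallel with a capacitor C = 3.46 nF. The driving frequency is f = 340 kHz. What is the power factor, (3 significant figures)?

ω = 2πf = 2.136e+06 rad/s
X_L = ωL = 385 Ω
X_C = 1/(ωC) = 135 Ω
Branch 1 (R+jX_L): Z₁ = 219 + j385 Ω, |Z₁| = 443 Ω
Branch 2 (−jX_C): Z₂ = −j135 Ω
Parallel: Z = Z₁Z₂/(Z₁+Z₂), |Z| = 180 Ω, ∠Z = -78.4°
cos φ = cos(-78.4°) = 0.202

0.202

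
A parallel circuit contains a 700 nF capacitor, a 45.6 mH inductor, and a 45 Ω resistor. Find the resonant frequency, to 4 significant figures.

ω₀ = 1/√(LC) = 1/√(0.0456 × 7e-07) = 5597 rad/s
f₀ = ω₀/(2π) = 890.8 Hz

890.8 Hz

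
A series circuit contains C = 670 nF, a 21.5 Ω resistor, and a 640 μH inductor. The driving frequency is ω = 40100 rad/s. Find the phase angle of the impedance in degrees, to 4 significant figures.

-28.26°

X_L = ωL = 25.66 Ω
X_C = 1/(ωC) = 37.22 Ω
Net reactance X = X_L − X_C = -11.56 Ω
Z = 21.50 − j11.56 Ω
|Z| = √(21.50² + 11.56²) = 24.41 Ω
∠Z = arctan(-11.56/21.50) = -28.26°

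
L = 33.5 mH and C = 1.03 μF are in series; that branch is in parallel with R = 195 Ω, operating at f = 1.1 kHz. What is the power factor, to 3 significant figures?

0.423

ω = 2πf = 6912 rad/s
X_L = ωL = 232 Ω
X_C = 1/(ωC) = 140 Ω
Branch 1: Z₁ = R = 195 Ω
Branch 2 (series LC): Z₂ = j(X_L − X_C) = j91.1 Ω
Parallel: Z = Z₁Z₂/(Z₁+Z₂), |Z| = 82.5 Ω, ∠Z = 65.0°
cos φ = cos(65.0°) = 0.423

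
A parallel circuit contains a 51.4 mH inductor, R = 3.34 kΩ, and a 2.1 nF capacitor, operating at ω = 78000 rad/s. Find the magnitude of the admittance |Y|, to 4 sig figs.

X_L = ωL = 4009 Ω
X_C = 1/(ωC) = 6105 Ω
Parallel: admittances add. Y = 1/R + 1/(jωL) + jωC
Y = (0.0002994 − j8.563e-05) S
|Y| = 0.0003114 S → |Z| = 1/|Y| = 3211 Ω, ∠Z = −∠Y = 15.96°

311.4 μS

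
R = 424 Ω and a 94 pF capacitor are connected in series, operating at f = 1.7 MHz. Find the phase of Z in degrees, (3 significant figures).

-66.9°

ω = 2πf = 1.068e+07 rad/s
X_C = 1/(ωC) = 996 Ω
Z = 424 − j996 Ω
|Z| = √(424² + 996²) = 1080 Ω
∠Z = arctan(-996/424) = -66.9°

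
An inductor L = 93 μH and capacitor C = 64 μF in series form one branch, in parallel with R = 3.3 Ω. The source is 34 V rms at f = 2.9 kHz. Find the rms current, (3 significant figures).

ω = 2πf = 18220 rad/s
X_L = ωL = 1.69 Ω
X_C = 1/(ωC) = 0.858 Ω
Branch 1: Z₁ = R = 3.30 Ω
Branch 2 (series LC): Z₂ = j(X_L − X_C) = j0.837 Ω
Parallel: Z = Z₁Z₂/(Z₁+Z₂), |Z| = 0.811 Ω, ∠Z = 75.8°
I = V/|Z| = 34/0.811 = 41.9 A

41.9 A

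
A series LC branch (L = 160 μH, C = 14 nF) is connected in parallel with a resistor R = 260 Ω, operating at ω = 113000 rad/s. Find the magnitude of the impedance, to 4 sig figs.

239.4 Ω

X_L = ωL = 18.08 Ω
X_C = 1/(ωC) = 632.1 Ω
Branch 1: Z₁ = R = 260.0 Ω
Branch 2 (series LC): Z₂ = j(X_L − X_C) = −j614.0 Ω
Parallel: Z = Z₁Z₂/(Z₁+Z₂), |Z| = 239.4 Ω, ∠Z = -22.95°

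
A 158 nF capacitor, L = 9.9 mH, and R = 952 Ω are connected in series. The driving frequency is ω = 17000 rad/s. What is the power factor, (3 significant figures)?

0.978

X_L = ωL = 168 Ω
X_C = 1/(ωC) = 372 Ω
Net reactance X = X_L − X_C = -204 Ω
Z = 952 − j204 Ω
|Z| = √(952² + 204²) = 974 Ω
∠Z = arctan(-204/952) = -12.1°
cos φ = cos(-12.1°) = 0.978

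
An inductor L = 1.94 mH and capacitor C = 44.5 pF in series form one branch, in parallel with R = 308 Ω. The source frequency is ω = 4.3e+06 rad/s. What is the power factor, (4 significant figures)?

0.9952

X_L = ωL = 8342 Ω
X_C = 1/(ωC) = 5226 Ω
Branch 1: Z₁ = R = 308.0 Ω
Branch 2 (series LC): Z₂ = j(X_L − X_C) = j3116 Ω
Parallel: Z = Z₁Z₂/(Z₁+Z₂), |Z| = 306.5 Ω, ∠Z = 5.645°
cos φ = cos(5.645°) = 0.9952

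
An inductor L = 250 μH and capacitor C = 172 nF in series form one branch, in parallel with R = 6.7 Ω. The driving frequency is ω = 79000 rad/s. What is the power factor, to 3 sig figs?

0.992

X_L = ωL = 19.8 Ω
X_C = 1/(ωC) = 73.6 Ω
Branch 1: Z₁ = R = 6.70 Ω
Branch 2 (series LC): Z₂ = j(X_L − X_C) = −j53.8 Ω
Parallel: Z = Z₁Z₂/(Z₁+Z₂), |Z| = 6.65 Ω, ∠Z = -7.09°
cos φ = cos(-7.09°) = 0.992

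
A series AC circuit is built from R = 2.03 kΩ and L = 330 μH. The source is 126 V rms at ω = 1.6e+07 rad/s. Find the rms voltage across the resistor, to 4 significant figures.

X_L = ωL = 5280 Ω
Z = 2030 + j5280 Ω
|Z| = √(2030² + 5280²) = 5657 Ω
I = V/|Z| = 22.27 mA
V_R = I·|Z_R| = 0.02227 × 2030 = 45.22 V

45.22 V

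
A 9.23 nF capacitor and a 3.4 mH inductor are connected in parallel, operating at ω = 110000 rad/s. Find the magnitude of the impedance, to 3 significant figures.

X_L = ωL = 374 Ω
X_C = 1/(ωC) = 985 Ω
Parallel: admittances add. Y = 1/(jωL) + jωC
Y = (0 − j0.00166) S
|Y| = 0.00166 S → |Z| = 1/|Y| = 603 Ω, ∠Z = −∠Y = 90.0°

603 Ω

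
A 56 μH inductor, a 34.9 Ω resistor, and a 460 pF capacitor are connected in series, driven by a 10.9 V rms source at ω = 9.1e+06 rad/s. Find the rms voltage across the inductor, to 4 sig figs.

20.35 V

X_L = ωL = 509.6 Ω
X_C = 1/(ωC) = 238.9 Ω
Net reactance X = X_L − X_C = 270.7 Ω
Z = 34.90 + j270.7 Ω
|Z| = √(34.90² + 270.7²) = 272.9 Ω
I = V/|Z| = 39.93 mA
V_L = I·|Z_L| = 0.03993 × 509.6 = 20.35 V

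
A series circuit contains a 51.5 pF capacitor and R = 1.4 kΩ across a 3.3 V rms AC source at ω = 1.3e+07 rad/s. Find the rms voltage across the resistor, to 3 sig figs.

2.26 V

X_C = 1/(ωC) = 1490 Ω
Z = 1400 − j1490 Ω
|Z| = √(1400² + 1490²) = 2050 Ω
I = V/|Z| = 1.61 mA
V_R = I·|Z_R| = 0.00161 × 1400 = 2.26 V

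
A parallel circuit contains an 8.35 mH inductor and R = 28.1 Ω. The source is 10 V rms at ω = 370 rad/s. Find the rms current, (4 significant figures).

X_L = ωL = 3.090 Ω
Parallel: admittances add. Y = 1/R + 1/(jωL)
Y = (0.03559 − j0.3237) S
|Y| = 0.3256 S → |Z| = 1/|Y| = 3.071 Ω, ∠Z = −∠Y = 83.73°
I = V/|Z| = 10/3.071 = 3.256 A

3.256 A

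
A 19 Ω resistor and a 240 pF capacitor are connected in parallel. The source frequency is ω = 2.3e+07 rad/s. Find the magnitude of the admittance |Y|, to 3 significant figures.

52.9 mS

X_C = 1/(ωC) = 181 Ω
Parallel: admittances add. Y = 1/R + jωC
Y = (0.0526 + j0.00552) S
|Y| = 0.0529 S → |Z| = 1/|Y| = 18.9 Ω, ∠Z = −∠Y = -5.99°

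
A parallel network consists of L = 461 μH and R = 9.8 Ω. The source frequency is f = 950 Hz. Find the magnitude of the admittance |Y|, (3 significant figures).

377 mS

ω = 2πf = 5969 rad/s
X_L = ωL = 2.75 Ω
Parallel: admittances add. Y = 1/R + 1/(jωL)
Y = (0.102 − j0.363) S
|Y| = 0.377 S → |Z| = 1/|Y| = 2.65 Ω, ∠Z = −∠Y = 74.3°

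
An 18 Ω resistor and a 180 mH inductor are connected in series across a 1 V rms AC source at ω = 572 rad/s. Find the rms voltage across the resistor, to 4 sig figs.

0.1722 V

X_L = ωL = 103.0 Ω
Z = 18.00 + j103.0 Ω
|Z| = √(18.00² + 103.0²) = 104.5 Ω
I = V/|Z| = 9.567 mA
V_R = I·|Z_R| = 0.009567 × 18.00 = 0.1722 V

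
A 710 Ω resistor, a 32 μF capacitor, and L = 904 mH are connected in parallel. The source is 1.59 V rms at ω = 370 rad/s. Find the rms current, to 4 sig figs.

X_L = ωL = 334.5 Ω
X_C = 1/(ωC) = 84.46 Ω
Parallel: admittances add. Y = 1/R + 1/(jωL) + jωC
Y = (0.001408 + j0.008850) S
|Y| = 0.008962 S → |Z| = 1/|Y| = 111.6 Ω, ∠Z = −∠Y = -80.96°
I = V/|Z| = 1.59/111.6 = 14.25 mA

14.25 mA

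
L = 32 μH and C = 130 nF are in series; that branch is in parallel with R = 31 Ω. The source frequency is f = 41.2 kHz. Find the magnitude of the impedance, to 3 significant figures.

ω = 2πf = 258900 rad/s
X_L = ωL = 8.28 Ω
X_C = 1/(ωC) = 29.7 Ω
Branch 1: Z₁ = R = 31.0 Ω
Branch 2 (series LC): Z₂ = j(X_L − X_C) = −j21.4 Ω
Parallel: Z = Z₁Z₂/(Z₁+Z₂), |Z| = 17.6 Ω, ∠Z = -55.3°

17.6 Ω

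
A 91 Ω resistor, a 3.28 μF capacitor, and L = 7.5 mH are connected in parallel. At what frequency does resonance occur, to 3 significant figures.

ω₀ = 1/√(LC) = 1/√(0.0075 × 3.28e-06) = 6376 rad/s
f₀ = ω₀/(2π) = 1.01 kHz

1.01 kHz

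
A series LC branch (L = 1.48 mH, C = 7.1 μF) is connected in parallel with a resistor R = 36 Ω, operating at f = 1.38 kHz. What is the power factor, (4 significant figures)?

ω = 2πf = 8671 rad/s
X_L = ωL = 12.83 Ω
X_C = 1/(ωC) = 16.24 Ω
Branch 1: Z₁ = R = 36.00 Ω
Branch 2 (series LC): Z₂ = j(X_L − X_C) = −j3.411 Ω
Parallel: Z = Z₁Z₂/(Z₁+Z₂), |Z| = 3.396 Ω, ∠Z = -84.59°
cos φ = cos(-84.59°) = 0.09432

0.09432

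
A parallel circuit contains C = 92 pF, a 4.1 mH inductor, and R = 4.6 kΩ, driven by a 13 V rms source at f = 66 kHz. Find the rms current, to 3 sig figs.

7.69 mA

ω = 2πf = 414700 rad/s
X_L = ωL = 1700 Ω
X_C = 1/(ωC) = 26200 Ω
Parallel: admittances add. Y = 1/R + 1/(jωL) + jωC
Y = (0.000217 − j0.000550) S
|Y| = 0.000591 S → |Z| = 1/|Y| = 1690 Ω, ∠Z = −∠Y = 68.4°
I = V/|Z| = 13/1690 = 7.69 mA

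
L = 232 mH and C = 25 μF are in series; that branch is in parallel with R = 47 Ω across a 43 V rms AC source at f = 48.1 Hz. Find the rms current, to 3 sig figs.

1.15 A

ω = 2πf = 302.2 rad/s
X_L = ωL = 70.1 Ω
X_C = 1/(ωC) = 132 Ω
Branch 1: Z₁ = R = 47.0 Ω
Branch 2 (series LC): Z₂ = j(X_L − X_C) = −j62.2 Ω
Parallel: Z = Z₁Z₂/(Z₁+Z₂), |Z| = 37.5 Ω, ∠Z = -37.1°
I = V/|Z| = 43/37.5 = 1.15 A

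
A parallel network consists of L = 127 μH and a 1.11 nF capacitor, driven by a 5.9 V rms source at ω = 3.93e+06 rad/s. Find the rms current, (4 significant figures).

13.92 mA

X_L = ωL = 499.1 Ω
X_C = 1/(ωC) = 229.2 Ω
Parallel: admittances add. Y = 1/(jωL) + jωC
Y = (0 + j0.002359) S
|Y| = 0.002359 S → |Z| = 1/|Y| = 424.0 Ω, ∠Z = −∠Y = -90.00°
I = V/|Z| = 5.9/424.0 = 13.92 mA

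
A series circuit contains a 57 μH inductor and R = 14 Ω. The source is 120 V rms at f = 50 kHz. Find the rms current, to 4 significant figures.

5.279 A

ω = 2πf = 314200 rad/s
X_L = ωL = 17.91 Ω
Z = 14.00 + j17.91 Ω
|Z| = √(14.00² + 17.91²) = 22.73 Ω
I = V/|Z| = 120/22.73 = 5.279 A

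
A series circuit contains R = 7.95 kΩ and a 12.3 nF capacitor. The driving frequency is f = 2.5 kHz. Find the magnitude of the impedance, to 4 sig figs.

ω = 2πf = 15710 rad/s
X_C = 1/(ωC) = 5176 Ω
Z = 7950 − j5176 Ω
|Z| = √(7950² + 5176²) = 9486 Ω

9486 Ω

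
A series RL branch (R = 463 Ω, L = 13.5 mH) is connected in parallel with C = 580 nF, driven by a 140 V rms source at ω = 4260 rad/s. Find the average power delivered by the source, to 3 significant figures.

41.7 W

X_L = ωL = 57.5 Ω
X_C = 1/(ωC) = 405 Ω
Branch 1 (R+jX_L): Z₁ = 463 + j57.5 Ω, |Z₁| = 467 Ω
Branch 2 (−jX_C): Z₂ = −j405 Ω
Parallel: Z = Z₁Z₂/(Z₁+Z₂), |Z| = 326 Ω, ∠Z = -46.1°
I = V/|Z| = 429 mA
P = VI cos φ = 140 × 0.429 × cos(-46.1°) = 41.7 W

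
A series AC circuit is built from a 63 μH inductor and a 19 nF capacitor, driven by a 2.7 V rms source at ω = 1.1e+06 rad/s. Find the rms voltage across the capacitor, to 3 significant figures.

6.02 V

X_L = ωL = 69.3 Ω
X_C = 1/(ωC) = 47.8 Ω
Net reactance X = X_L − X_C = 21.5 Ω
Z = j21.5 Ω
|Z| = √(0² + 21.5²) = 21.5 Ω
I = V/|Z| = 126 mA
V_C = I·|Z_C| = 0.126 × 47.8 = 6.02 V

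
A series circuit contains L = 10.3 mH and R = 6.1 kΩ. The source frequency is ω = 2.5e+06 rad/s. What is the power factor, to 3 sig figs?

0.231

X_L = ωL = 25800 Ω
Z = 6100 + j25800 Ω
|Z| = √(6100² + 25800²) = 26500 Ω
∠Z = arctan(25800/6100) = 76.7°
cos φ = cos(76.7°) = 0.231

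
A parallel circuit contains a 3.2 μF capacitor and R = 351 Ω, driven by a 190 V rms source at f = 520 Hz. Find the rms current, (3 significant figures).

2.06 A

ω = 2πf = 3267 rad/s
X_C = 1/(ωC) = 95.6 Ω
Parallel: admittances add. Y = 1/R + jωC
Y = (0.00285 + j0.0105) S
|Y| = 0.0108 S → |Z| = 1/|Y| = 92.3 Ω, ∠Z = −∠Y = -74.8°
I = V/|Z| = 190/92.3 = 2.06 A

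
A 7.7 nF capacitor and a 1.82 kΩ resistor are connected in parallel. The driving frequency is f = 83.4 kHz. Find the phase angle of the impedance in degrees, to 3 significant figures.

-82.2°

ω = 2πf = 524000 rad/s
X_C = 1/(ωC) = 248 Ω
Parallel: admittances add. Y = 1/R + jωC
Y = (0.000549 + j0.00403) S
|Y| = 0.00407 S → |Z| = 1/|Y| = 246 Ω, ∠Z = −∠Y = -82.2°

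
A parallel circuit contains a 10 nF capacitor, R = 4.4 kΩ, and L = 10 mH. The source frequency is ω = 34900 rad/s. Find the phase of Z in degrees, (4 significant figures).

X_L = ωL = 349.0 Ω
X_C = 1/(ωC) = 2865 Ω
Parallel: admittances add. Y = 1/R + 1/(jωL) + jωC
Y = (0.0002273 − j0.002516) S
|Y| = 0.002527 S → |Z| = 1/|Y| = 395.8 Ω, ∠Z = −∠Y = 84.84°

84.84°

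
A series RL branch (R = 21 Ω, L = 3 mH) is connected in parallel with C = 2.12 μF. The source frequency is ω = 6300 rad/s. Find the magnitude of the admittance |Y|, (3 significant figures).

X_L = ωL = 18.9 Ω
X_C = 1/(ωC) = 74.9 Ω
Branch 1 (R+jX_L): Z₁ = 21.0 + j18.9 Ω, |Z₁| = 28.3 Ω
Branch 2 (−jX_C): Z₂ = −j74.9 Ω
Parallel: Z = Z₁Z₂/(Z₁+Z₂), |Z| = 35.4 Ω, ∠Z = 21.4°
|Y| = 1/|Z| = 28.3 mS

28.3 mS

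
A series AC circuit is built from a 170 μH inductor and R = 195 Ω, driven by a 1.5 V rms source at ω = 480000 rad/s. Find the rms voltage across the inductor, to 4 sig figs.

X_L = ωL = 81.60 Ω
Z = 195.0 + j81.60 Ω
|Z| = √(195.0² + 81.60²) = 211.4 Ω
I = V/|Z| = 7.096 mA
V_L = I·|Z_L| = 0.007096 × 81.60 = 0.5790 V

0.5790 V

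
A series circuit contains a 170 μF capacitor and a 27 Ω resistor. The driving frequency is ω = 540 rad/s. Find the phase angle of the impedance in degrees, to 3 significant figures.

X_C = 1/(ωC) = 10.9 Ω
Z = 27.0 − j10.9 Ω
|Z| = √(27.0² + 10.9²) = 29.1 Ω
∠Z = arctan(-10.9/27.0) = -22.0°

-22.0°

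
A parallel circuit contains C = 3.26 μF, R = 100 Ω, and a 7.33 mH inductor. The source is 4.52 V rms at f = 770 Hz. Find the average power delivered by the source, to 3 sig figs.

ω = 2πf = 4838 rad/s
X_L = ωL = 35.5 Ω
X_C = 1/(ωC) = 63.4 Ω
Parallel: admittances add. Y = 1/R + 1/(jωL) + jωC
Y = (0.0100 − j0.0124) S
|Y| = 0.0160 S → |Z| = 1/|Y| = 62.7 Ω, ∠Z = −∠Y = 51.2°
I = V/|Z| = 72.1 mA
P = VI cos φ = 4.52 × 0.0721 × cos(51.2°) = 204 mW

204 mW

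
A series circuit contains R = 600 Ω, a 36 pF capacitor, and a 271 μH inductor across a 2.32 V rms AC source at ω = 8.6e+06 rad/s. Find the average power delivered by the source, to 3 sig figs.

X_L = ωL = 2330 Ω
X_C = 1/(ωC) = 3230 Ω
Net reactance X = X_L − X_C = -899 Ω
Z = 600 − j899 Ω
|Z| = √(600² + 899²) = 1080 Ω
∠Z = arctan(-899/600) = -56.3°
I = V/|Z| = 2.15 mA
P = VI cos φ = 2.32 × 0.00215 × cos(-56.3°) = 2.76 mW

2.76 mW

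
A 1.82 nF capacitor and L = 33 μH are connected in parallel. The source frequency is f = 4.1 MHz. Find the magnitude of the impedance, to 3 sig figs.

21.9 Ω

ω = 2πf = 2.576e+07 rad/s
X_L = ωL = 850 Ω
X_C = 1/(ωC) = 21.3 Ω
Parallel: admittances add. Y = 1/(jωL) + jωC
Y = (0 + j0.0457) S
|Y| = 0.0457 S → |Z| = 1/|Y| = 21.9 Ω, ∠Z = −∠Y = -90.0°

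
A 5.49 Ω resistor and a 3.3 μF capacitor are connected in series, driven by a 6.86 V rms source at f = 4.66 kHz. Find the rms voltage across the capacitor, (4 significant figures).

6.060 V

ω = 2πf = 29280 rad/s
X_C = 1/(ωC) = 10.35 Ω
Z = 5.490 − j10.35 Ω
|Z| = √(5.490² + 10.35²) = 11.72 Ω
I = V/|Z| = 585.5 mA
V_C = I·|Z_C| = 0.5855 × 10.35 = 6.060 V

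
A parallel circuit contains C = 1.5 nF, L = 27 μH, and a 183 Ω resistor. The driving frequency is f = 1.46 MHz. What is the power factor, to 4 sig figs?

0.4899

ω = 2πf = 9.173e+06 rad/s
X_L = ωL = 247.7 Ω
X_C = 1/(ωC) = 72.67 Ω
Parallel: admittances add. Y = 1/R + 1/(jωL) + jωC
Y = (0.005464 + j0.009723) S
|Y| = 0.01115 S → |Z| = 1/|Y| = 89.66 Ω, ∠Z = −∠Y = -60.66°
cos φ = cos(-60.66°) = 0.4899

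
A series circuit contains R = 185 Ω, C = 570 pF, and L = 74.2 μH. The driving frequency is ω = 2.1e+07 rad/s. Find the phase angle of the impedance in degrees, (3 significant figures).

X_L = ωL = 1560 Ω
X_C = 1/(ωC) = 83.5 Ω
Net reactance X = X_L − X_C = 1470 Ω
Z = 185 + j1470 Ω
|Z| = √(185² + 1470²) = 1490 Ω
∠Z = arctan(1470/185) = 82.8°

82.8°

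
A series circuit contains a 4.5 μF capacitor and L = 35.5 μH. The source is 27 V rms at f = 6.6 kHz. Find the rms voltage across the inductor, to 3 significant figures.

10.2 V

ω = 2πf = 41470 rad/s
X_L = ωL = 1.47 Ω
X_C = 1/(ωC) = 5.36 Ω
Net reactance X = X_L − X_C = -3.89 Ω
Z = − j3.89 Ω
|Z| = √(0² + 3.89²) = 3.89 Ω
I = V/|Z| = 6.95 A
V_L = I·|Z_L| = 6.95 × 1.47 = 10.2 V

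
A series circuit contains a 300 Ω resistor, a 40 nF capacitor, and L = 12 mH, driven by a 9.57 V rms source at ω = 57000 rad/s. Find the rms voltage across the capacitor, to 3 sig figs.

10.8 V

X_L = ωL = 684 Ω
X_C = 1/(ωC) = 439 Ω
Net reactance X = X_L − X_C = 245 Ω
Z = 300 + j245 Ω
|Z| = √(300² + 245²) = 388 Ω
I = V/|Z| = 24.7 mA
V_C = I·|Z_C| = 0.0247 × 439 = 10.8 V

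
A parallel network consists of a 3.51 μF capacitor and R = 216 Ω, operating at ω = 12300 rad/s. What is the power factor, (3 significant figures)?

X_C = 1/(ωC) = 23.2 Ω
Parallel: admittances add. Y = 1/R + jωC
Y = (0.00463 + j0.0432) S
|Y| = 0.0434 S → |Z| = 1/|Y| = 23.0 Ω, ∠Z = −∠Y = -83.9°
cos φ = cos(-83.9°) = 0.107

0.107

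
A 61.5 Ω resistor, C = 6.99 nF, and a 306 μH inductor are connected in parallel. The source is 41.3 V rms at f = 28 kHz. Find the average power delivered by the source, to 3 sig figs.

ω = 2πf = 175900 rad/s
X_L = ωL = 53.8 Ω
X_C = 1/(ωC) = 813 Ω
Parallel: admittances add. Y = 1/R + 1/(jωL) + jωC
Y = (0.0163 − j0.0173) S
|Y| = 0.0238 S → |Z| = 1/|Y| = 42.1 Ω, ∠Z = −∠Y = 46.9°
I = V/|Z| = 982 mA
P = VI cos φ = 41.3 × 0.982 × cos(46.9°) = 27.7 W

27.7 W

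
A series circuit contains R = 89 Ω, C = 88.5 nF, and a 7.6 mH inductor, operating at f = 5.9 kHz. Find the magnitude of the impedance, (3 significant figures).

ω = 2πf = 37070 rad/s
X_L = ωL = 282 Ω
X_C = 1/(ωC) = 305 Ω
Net reactance X = X_L − X_C = -23.1 Ω
Z = 89.0 − j23.1 Ω
|Z| = √(89.0² + 23.1²) = 91.9 Ω

91.9 Ω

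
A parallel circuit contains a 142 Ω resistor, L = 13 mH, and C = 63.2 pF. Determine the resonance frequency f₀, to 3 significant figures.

ω₀ = 1/√(LC) = 1/√(0.013 × 6.32e-11) = 1.103e+06 rad/s
f₀ = ω₀/(2π) = 176 kHz

176 kHz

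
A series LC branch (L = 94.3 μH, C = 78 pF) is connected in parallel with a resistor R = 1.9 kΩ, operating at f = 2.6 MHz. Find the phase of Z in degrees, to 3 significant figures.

ω = 2πf = 1.634e+07 rad/s
X_L = ωL = 1540 Ω
X_C = 1/(ωC) = 785 Ω
Branch 1: Z₁ = R = 1900 Ω
Branch 2 (series LC): Z₂ = j(X_L − X_C) = j756 Ω
Parallel: Z = Z₁Z₂/(Z₁+Z₂), |Z| = 702 Ω, ∠Z = 68.3°

68.3°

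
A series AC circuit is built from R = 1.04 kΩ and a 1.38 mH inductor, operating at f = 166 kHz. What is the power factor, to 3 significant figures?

ω = 2πf = 1.043e+06 rad/s
X_L = ωL = 1440 Ω
Z = 1040 + j1440 Ω
|Z| = √(1040² + 1440²) = 1780 Ω
∠Z = arctan(1440/1040) = 54.2°
cos φ = cos(54.2°) = 0.586

0.586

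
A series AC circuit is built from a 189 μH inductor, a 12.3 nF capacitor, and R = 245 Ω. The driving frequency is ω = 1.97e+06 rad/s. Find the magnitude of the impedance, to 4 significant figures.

411.9 Ω

X_L = ωL = 372.3 Ω
X_C = 1/(ωC) = 41.27 Ω
Net reactance X = X_L − X_C = 331.1 Ω
Z = 245.0 + j331.1 Ω
|Z| = √(245.0² + 331.1²) = 411.9 Ω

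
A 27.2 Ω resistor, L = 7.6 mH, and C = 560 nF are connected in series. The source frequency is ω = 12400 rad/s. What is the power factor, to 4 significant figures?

X_L = ωL = 94.24 Ω
X_C = 1/(ωC) = 144.0 Ω
Net reactance X = X_L − X_C = -49.77 Ω
Z = 27.20 − j49.77 Ω
|Z| = √(27.20² + 49.77²) = 56.72 Ω
∠Z = arctan(-49.77/27.20) = -61.34°
cos φ = cos(-61.34°) = 0.4796

0.4796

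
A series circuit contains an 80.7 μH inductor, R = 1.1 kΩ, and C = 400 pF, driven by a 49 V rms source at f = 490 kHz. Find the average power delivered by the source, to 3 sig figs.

ω = 2πf = 3.079e+06 rad/s
X_L = ωL = 248 Ω
X_C = 1/(ωC) = 812 Ω
Net reactance X = X_L − X_C = -564 Ω
Z = 1100 − j564 Ω
|Z| = √(1100² + 564²) = 1240 Ω
∠Z = arctan(-564/1100) = -27.1°
I = V/|Z| = 39.6 mA
P = VI cos φ = 49 × 0.0396 × cos(-27.1°) = 1.73 W

1.73 W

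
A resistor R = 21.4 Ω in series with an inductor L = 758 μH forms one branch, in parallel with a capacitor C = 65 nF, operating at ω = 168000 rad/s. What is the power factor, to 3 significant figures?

X_L = ωL = 127 Ω
X_C = 1/(ωC) = 91.6 Ω
Branch 1 (R+jX_L): Z₁ = 21.4 + j127 Ω, |Z₁| = 129 Ω
Branch 2 (−jX_C): Z₂ = −j91.6 Ω
Parallel: Z = Z₁Z₂/(Z₁+Z₂), |Z| = 284 Ω, ∠Z = -68.6°
cos φ = cos(-68.6°) = 0.364

0.364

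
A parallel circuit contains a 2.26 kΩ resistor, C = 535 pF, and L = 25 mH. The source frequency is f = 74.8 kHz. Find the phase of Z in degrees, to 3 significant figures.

ω = 2πf = 470000 rad/s
X_L = ωL = 11700 Ω
X_C = 1/(ωC) = 3980 Ω
Parallel: admittances add. Y = 1/R + 1/(jωL) + jωC
Y = (0.000442 + j0.000166) S
|Y| = 0.000473 S → |Z| = 1/|Y| = 2120 Ω, ∠Z = −∠Y = -20.6°

-20.6°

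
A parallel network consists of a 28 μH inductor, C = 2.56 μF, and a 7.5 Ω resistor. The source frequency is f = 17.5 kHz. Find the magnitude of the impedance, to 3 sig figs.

7.13 Ω

ω = 2πf = 110000 rad/s
X_L = ωL = 3.08 Ω
X_C = 1/(ωC) = 3.55 Ω
Parallel: admittances add. Y = 1/R + 1/(jωL) + jωC
Y = (0.133 − j0.0433) S
|Y| = 0.140 S → |Z| = 1/|Y| = 7.13 Ω, ∠Z = −∠Y = 18.0°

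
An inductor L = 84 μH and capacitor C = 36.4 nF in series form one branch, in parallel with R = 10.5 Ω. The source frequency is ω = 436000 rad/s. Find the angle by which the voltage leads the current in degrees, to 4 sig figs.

X_L = ωL = 36.62 Ω
X_C = 1/(ωC) = 63.01 Ω
Branch 1: Z₁ = R = 10.50 Ω
Branch 2 (series LC): Z₂ = j(X_L − X_C) = −j26.39 Ω
Parallel: Z = Z₁Z₂/(Z₁+Z₂), |Z| = 9.756 Ω, ∠Z = -21.70°

-21.70°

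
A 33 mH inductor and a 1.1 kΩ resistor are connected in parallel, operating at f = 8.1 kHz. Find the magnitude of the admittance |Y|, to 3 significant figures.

1.09 mS

ω = 2πf = 50890 rad/s
X_L = ωL = 1680 Ω
Parallel: admittances add. Y = 1/R + 1/(jωL)
Y = (0.000909 − j0.000595) S
|Y| = 0.00109 S → |Z| = 1/|Y| = 920 Ω, ∠Z = −∠Y = 33.2°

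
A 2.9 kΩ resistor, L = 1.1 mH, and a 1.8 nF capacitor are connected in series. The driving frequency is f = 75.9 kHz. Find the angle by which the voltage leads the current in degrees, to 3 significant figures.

-12.5°

ω = 2πf = 476900 rad/s
X_L = ωL = 525 Ω
X_C = 1/(ωC) = 1160 Ω
Net reactance X = X_L − X_C = -640 Ω
Z = 2900 − j640 Ω
|Z| = √(2900² + 640²) = 2970 Ω
∠Z = arctan(-640/2900) = -12.5°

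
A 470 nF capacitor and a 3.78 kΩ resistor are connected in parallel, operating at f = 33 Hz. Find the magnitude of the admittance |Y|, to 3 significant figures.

282 μS

ω = 2πf = 207.3 rad/s
X_C = 1/(ωC) = 10300 Ω
Parallel: admittances add. Y = 1/R + jωC
Y = (0.000265 + j9.75e-05) S
|Y| = 0.000282 S → |Z| = 1/|Y| = 3550 Ω, ∠Z = −∠Y = -20.2°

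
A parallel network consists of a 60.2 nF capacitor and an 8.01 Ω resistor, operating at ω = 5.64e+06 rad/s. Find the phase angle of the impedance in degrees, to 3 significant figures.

X_C = 1/(ωC) = 2.95 Ω
Parallel: admittances add. Y = 1/R + jωC
Y = (0.125 + j0.340) S
|Y| = 0.362 S → |Z| = 1/|Y| = 2.76 Ω, ∠Z = −∠Y = -69.8°

-69.8°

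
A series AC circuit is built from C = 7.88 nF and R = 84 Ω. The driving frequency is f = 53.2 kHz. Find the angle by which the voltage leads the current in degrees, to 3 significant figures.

ω = 2πf = 334300 rad/s
X_C = 1/(ωC) = 380 Ω
Z = 84.0 − j380 Ω
|Z| = √(84.0² + 380²) = 389 Ω
∠Z = arctan(-380/84.0) = -77.5°

-77.5°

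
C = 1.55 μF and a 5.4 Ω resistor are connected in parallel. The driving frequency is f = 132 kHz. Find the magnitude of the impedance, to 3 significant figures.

ω = 2πf = 829400 rad/s
X_C = 1/(ωC) = 0.778 Ω
Parallel: admittances add. Y = 1/R + jωC
Y = (0.185 + j1.29) S
|Y| = 1.30 S → |Z| = 1/|Y| = 0.770 Ω, ∠Z = −∠Y = -81.8°

0.770 Ω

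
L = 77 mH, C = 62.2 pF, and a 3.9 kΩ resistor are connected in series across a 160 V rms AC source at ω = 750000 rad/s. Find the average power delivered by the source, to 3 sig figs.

X_L = ωL = 57800 Ω
X_C = 1/(ωC) = 21400 Ω
Net reactance X = X_L − X_C = 36300 Ω
Z = 3900 + j36300 Ω
|Z| = √(3900² + 36300²) = 36500 Ω
∠Z = arctan(36300/3900) = 83.9°
I = V/|Z| = 4.38 mA
P = VI cos φ = 160 × 0.00438 × cos(83.9°) = 74.8 mW

74.8 mW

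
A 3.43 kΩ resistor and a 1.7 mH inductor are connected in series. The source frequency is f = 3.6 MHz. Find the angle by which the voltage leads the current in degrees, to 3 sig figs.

ω = 2πf = 2.262e+07 rad/s
X_L = ωL = 38500 Ω
Z = 3430 + j38500 Ω
|Z| = √(3430² + 38500²) = 38600 Ω
∠Z = arctan(38500/3430) = 84.9°

84.9°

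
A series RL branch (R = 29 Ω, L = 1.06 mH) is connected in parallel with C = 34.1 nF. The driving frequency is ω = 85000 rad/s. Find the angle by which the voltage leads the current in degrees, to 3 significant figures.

X_L = ωL = 90.1 Ω
X_C = 1/(ωC) = 345 Ω
Branch 1 (R+jX_L): Z₁ = 29.0 + j90.1 Ω, |Z₁| = 94.7 Ω
Branch 2 (−jX_C): Z₂ = −j345 Ω
Parallel: Z = Z₁Z₂/(Z₁+Z₂), |Z| = 127 Ω, ∠Z = 65.7°

65.7°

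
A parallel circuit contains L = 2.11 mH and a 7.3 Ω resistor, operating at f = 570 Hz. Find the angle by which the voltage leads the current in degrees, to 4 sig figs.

ω = 2πf = 3581 rad/s
X_L = ωL = 7.557 Ω
Parallel: admittances add. Y = 1/R + 1/(jωL)
Y = (0.1370 − j0.1323) S
|Y| = 0.1905 S → |Z| = 1/|Y| = 5.250 Ω, ∠Z = −∠Y = 44.01°

44.01°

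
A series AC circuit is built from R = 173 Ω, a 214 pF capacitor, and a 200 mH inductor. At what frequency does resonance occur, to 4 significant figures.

24.33 kHz

ω₀ = 1/√(LC) = 1/√(0.2 × 2.14e-10) = 152900 rad/s
f₀ = ω₀/(2π) = 24.33 kHz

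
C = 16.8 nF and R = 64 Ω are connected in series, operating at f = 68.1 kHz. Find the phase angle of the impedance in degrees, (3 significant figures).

-65.3°

ω = 2πf = 427900 rad/s
X_C = 1/(ωC) = 139 Ω
Z = 64.0 − j139 Ω
|Z| = √(64.0² + 139²) = 153 Ω
∠Z = arctan(-139/64.0) = -65.3°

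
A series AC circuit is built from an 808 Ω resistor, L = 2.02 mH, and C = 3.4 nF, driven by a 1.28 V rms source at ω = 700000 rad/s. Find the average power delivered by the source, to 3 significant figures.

X_L = ωL = 1410 Ω
X_C = 1/(ωC) = 420 Ω
Net reactance X = X_L − X_C = 994 Ω
Z = 808 + j994 Ω
|Z| = √(808² + 994²) = 1280 Ω
∠Z = arctan(994/808) = 50.9°
I = V/|Z| = 999 μA
P = VI cos φ = 1.28 × 0.000999 × cos(50.9°) = 807 μW

807 μW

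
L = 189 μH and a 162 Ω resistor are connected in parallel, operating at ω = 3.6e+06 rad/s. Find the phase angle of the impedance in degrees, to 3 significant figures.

13.4°

X_L = ωL = 680 Ω
Parallel: admittances add. Y = 1/R + 1/(jωL)
Y = (0.00617 − j0.00147) S
|Y| = 0.00635 S → |Z| = 1/|Y| = 158 Ω, ∠Z = −∠Y = 13.4°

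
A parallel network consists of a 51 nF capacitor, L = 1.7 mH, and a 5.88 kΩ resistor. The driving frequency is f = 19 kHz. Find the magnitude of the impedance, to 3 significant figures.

ω = 2πf = 119400 rad/s
X_L = ωL = 203 Ω
X_C = 1/(ωC) = 164 Ω
Parallel: admittances add. Y = 1/R + 1/(jωL) + jωC
Y = (0.000170 + j0.00116) S
|Y| = 0.00117 S → |Z| = 1/|Y| = 852 Ω, ∠Z = −∠Y = -81.7°

852 Ω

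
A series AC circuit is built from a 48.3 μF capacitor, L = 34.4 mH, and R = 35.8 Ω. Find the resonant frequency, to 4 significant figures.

ω₀ = 1/√(LC) = 1/√(0.0344 × 4.83e-05) = 775.8 rad/s
f₀ = ω₀/(2π) = 123.5 Hz

123.5 Hz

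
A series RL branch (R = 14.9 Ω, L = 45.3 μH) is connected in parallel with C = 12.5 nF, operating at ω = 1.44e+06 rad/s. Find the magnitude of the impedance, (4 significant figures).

X_L = ωL = 65.23 Ω
X_C = 1/(ωC) = 55.56 Ω
Branch 1 (R+jX_L): Z₁ = 14.90 + j65.23 Ω, |Z₁| = 66.91 Ω
Branch 2 (−jX_C): Z₂ = −j55.56 Ω
Parallel: Z = Z₁Z₂/(Z₁+Z₂), |Z| = 209.2 Ω, ∠Z = -45.87°

209.2 Ω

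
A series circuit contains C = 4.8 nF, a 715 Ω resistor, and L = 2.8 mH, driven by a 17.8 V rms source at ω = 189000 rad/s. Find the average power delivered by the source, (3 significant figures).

X_L = ωL = 529 Ω
X_C = 1/(ωC) = 1100 Ω
Net reactance X = X_L − X_C = -573 Ω
Z = 715 − j573 Ω
|Z| = √(715² + 573²) = 916 Ω
∠Z = arctan(-573/715) = -38.7°
I = V/|Z| = 19.4 mA
P = VI cos φ = 17.8 × 0.0194 × cos(-38.7°) = 270 mW

270 mW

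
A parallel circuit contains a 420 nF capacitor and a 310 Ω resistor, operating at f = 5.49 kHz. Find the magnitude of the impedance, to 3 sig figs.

67.4 Ω

ω = 2πf = 34490 rad/s
X_C = 1/(ωC) = 69.0 Ω
Parallel: admittances add. Y = 1/R + jωC
Y = (0.00323 + j0.0145) S
|Y| = 0.0148 S → |Z| = 1/|Y| = 67.4 Ω, ∠Z = −∠Y = -77.4°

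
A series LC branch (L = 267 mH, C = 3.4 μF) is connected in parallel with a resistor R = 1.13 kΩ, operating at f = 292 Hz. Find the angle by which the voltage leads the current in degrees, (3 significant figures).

ω = 2πf = 1835 rad/s
X_L = ωL = 490 Ω
X_C = 1/(ωC) = 160 Ω
Branch 1: Z₁ = R = 1130 Ω
Branch 2 (series LC): Z₂ = j(X_L − X_C) = j330 Ω
Parallel: Z = Z₁Z₂/(Z₁+Z₂), |Z| = 316 Ω, ∠Z = 73.7°

73.7°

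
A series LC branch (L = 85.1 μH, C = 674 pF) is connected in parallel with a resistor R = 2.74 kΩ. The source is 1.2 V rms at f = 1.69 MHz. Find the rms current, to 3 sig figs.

1.63 mA

ω = 2πf = 1.062e+07 rad/s
X_L = ωL = 904 Ω
X_C = 1/(ωC) = 140 Ω
Branch 1: Z₁ = R = 2740 Ω
Branch 2 (series LC): Z₂ = j(X_L − X_C) = j764 Ω
Parallel: Z = Z₁Z₂/(Z₁+Z₂), |Z| = 736 Ω, ∠Z = 74.4°
I = V/|Z| = 1.2/736 = 1.63 mA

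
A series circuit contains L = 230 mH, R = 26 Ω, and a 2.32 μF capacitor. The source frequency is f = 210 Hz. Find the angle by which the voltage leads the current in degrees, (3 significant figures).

ω = 2πf = 1319 rad/s
X_L = ωL = 303 Ω
X_C = 1/(ωC) = 327 Ω
Net reactance X = X_L − X_C = -23.2 Ω
Z = 26.0 − j23.2 Ω
|Z| = √(26.0² + 23.2²) = 34.8 Ω
∠Z = arctan(-23.2/26.0) = -41.7°

-41.7°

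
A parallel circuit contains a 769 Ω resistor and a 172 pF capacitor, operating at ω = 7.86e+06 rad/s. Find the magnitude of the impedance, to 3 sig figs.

X_C = 1/(ωC) = 740 Ω
Parallel: admittances add. Y = 1/R + jωC
Y = (0.00130 + j0.00135) S
|Y| = 0.00188 S → |Z| = 1/|Y| = 533 Ω, ∠Z = −∠Y = -46.1°

533 Ω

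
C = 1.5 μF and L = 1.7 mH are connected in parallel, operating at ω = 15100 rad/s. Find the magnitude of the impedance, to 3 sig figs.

X_L = ωL = 25.7 Ω
X_C = 1/(ωC) = 44.2 Ω
Parallel: admittances add. Y = 1/(jωL) + jωC
Y = (0 − j0.0163) S
|Y| = 0.0163 S → |Z| = 1/|Y| = 61.3 Ω, ∠Z = −∠Y = 90.0°

61.3 Ω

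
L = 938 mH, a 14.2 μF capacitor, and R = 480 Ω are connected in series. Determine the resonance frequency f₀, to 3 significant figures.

ω₀ = 1/√(LC) = 1/√(0.938 × 1.42e-05) = 274.0 rad/s
f₀ = ω₀/(2π) = 43.6 Hz

43.6 Hz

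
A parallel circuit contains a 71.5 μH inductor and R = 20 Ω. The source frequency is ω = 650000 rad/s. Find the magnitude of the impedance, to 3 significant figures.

X_L = ωL = 46.5 Ω
Parallel: admittances add. Y = 1/R + 1/(jωL)
Y = (0.0500 − j0.0215) S
|Y| = 0.0544 S → |Z| = 1/|Y| = 18.4 Ω, ∠Z = −∠Y = 23.3°

18.4 Ω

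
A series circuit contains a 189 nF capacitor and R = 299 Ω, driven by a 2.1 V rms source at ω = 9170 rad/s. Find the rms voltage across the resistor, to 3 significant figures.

0.966 V

X_C = 1/(ωC) = 577 Ω
Z = 299 − j577 Ω
|Z| = √(299² + 577²) = 650 Ω
I = V/|Z| = 3.23 mA
V_R = I·|Z_R| = 0.00323 × 299 = 0.966 V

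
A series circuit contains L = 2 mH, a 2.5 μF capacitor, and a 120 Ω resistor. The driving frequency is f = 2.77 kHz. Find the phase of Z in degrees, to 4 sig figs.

5.628°

ω = 2πf = 17400 rad/s
X_L = ωL = 34.81 Ω
X_C = 1/(ωC) = 22.98 Ω
Net reactance X = X_L − X_C = 11.83 Ω
Z = 120.0 + j11.83 Ω
|Z| = √(120.0² + 11.83²) = 120.6 Ω
∠Z = arctan(11.83/120.0) = 5.628°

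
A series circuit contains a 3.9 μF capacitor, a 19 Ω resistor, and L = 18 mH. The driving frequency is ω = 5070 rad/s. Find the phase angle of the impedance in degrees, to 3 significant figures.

65.0°

X_L = ωL = 91.3 Ω
X_C = 1/(ωC) = 50.6 Ω
Net reactance X = X_L − X_C = 40.7 Ω
Z = 19.0 + j40.7 Ω
|Z| = √(19.0² + 40.7²) = 44.9 Ω
∠Z = arctan(40.7/19.0) = 65.0°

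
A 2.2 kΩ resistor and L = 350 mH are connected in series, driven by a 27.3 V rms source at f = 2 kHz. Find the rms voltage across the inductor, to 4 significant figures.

24.42 V

ω = 2πf = 12570 rad/s
X_L = ωL = 4398 Ω
Z = 2200 + j4398 Ω
|Z| = √(2200² + 4398²) = 4918 Ω
I = V/|Z| = 5.551 mA
V_L = I·|Z_L| = 0.005551 × 4398 = 24.42 V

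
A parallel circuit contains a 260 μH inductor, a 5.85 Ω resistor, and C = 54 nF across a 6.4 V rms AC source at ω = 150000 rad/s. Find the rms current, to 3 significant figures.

X_L = ωL = 39.0 Ω
X_C = 1/(ωC) = 123 Ω
Parallel: admittances add. Y = 1/R + 1/(jωL) + jωC
Y = (0.171 − j0.0175) S
|Y| = 0.172 S → |Z| = 1/|Y| = 5.82 Ω, ∠Z = −∠Y = 5.86°
I = V/|Z| = 6.4/5.82 = 1.10 A

1.10 A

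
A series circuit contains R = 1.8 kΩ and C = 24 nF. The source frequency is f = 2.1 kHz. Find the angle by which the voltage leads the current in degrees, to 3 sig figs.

ω = 2πf = 13190 rad/s
X_C = 1/(ωC) = 3160 Ω
Z = 1800 − j3160 Ω
|Z| = √(1800² + 3160²) = 3630 Ω
∠Z = arctan(-3160/1800) = -60.3°

-60.3°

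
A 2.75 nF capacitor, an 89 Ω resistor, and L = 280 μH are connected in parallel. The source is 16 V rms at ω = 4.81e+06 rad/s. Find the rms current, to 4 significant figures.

268.7 mA

X_L = ωL = 1347 Ω
X_C = 1/(ωC) = 75.60 Ω
Parallel: admittances add. Y = 1/R + 1/(jωL) + jωC
Y = (0.01124 + j0.01248) S
|Y| = 0.01680 S → |Z| = 1/|Y| = 59.54 Ω, ∠Z = −∠Y = -48.01°
I = V/|Z| = 16/59.54 = 268.7 mA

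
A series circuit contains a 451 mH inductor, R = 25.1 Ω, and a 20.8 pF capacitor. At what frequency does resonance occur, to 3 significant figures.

52.0 kHz

ω₀ = 1/√(LC) = 1/√(0.451 × 2.08e-11) = 326500 rad/s
f₀ = ω₀/(2π) = 52.0 kHz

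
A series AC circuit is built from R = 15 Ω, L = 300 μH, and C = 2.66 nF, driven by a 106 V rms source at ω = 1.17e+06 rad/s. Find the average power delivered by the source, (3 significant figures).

152 W

X_L = ωL = 351 Ω
X_C = 1/(ωC) = 321 Ω
Net reactance X = X_L − X_C = 29.7 Ω
Z = 15.0 + j29.7 Ω
|Z| = √(15.0² + 29.7²) = 33.3 Ω
∠Z = arctan(29.7/15.0) = 63.2°
I = V/|Z| = 3.19 A
P = VI cos φ = 106 × 3.19 × cos(63.2°) = 152 W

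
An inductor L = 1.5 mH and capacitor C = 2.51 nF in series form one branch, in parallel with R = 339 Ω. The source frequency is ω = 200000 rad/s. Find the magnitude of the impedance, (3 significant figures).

X_L = ωL = 300 Ω
X_C = 1/(ωC) = 1990 Ω
Branch 1: Z₁ = R = 339 Ω
Branch 2 (series LC): Z₂ = j(X_L − X_C) = −j1690 Ω
Parallel: Z = Z₁Z₂/(Z₁+Z₂), |Z| = 332 Ω, ∠Z = -11.3°

332 Ω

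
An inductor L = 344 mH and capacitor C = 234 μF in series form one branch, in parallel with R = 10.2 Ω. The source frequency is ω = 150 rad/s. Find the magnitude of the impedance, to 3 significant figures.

X_L = ωL = 51.6 Ω
X_C = 1/(ωC) = 28.5 Ω
Branch 1: Z₁ = R = 10.2 Ω
Branch 2 (series LC): Z₂ = j(X_L − X_C) = j23.1 Ω
Parallel: Z = Z₁Z₂/(Z₁+Z₂), |Z| = 9.33 Ω, ∠Z = 23.8°

9.33 Ω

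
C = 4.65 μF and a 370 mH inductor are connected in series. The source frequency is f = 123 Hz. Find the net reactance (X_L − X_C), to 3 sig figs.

ω = 2πf = 772.8 rad/s
X_L = ωL = 286 Ω
X_C = 1/(ωC) = 278 Ω
X = 286 − 278 = 7.68 Ω

7.68 Ω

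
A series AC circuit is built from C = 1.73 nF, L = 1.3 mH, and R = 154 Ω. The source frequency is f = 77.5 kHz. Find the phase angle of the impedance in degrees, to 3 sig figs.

ω = 2πf = 486900 rad/s
X_L = ωL = 633 Ω
X_C = 1/(ωC) = 1190 Ω
Net reactance X = X_L − X_C = -554 Ω
Z = 154 − j554 Ω
|Z| = √(154² + 554²) = 575 Ω
∠Z = arctan(-554/154) = -74.5°

-74.5°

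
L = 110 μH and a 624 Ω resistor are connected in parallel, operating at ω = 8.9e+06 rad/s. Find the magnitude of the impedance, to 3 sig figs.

X_L = ωL = 979 Ω
Parallel: admittances add. Y = 1/R + 1/(jωL)
Y = (0.00160 − j0.00102) S
|Y| = 0.00190 S → |Z| = 1/|Y| = 526 Ω, ∠Z = −∠Y = 32.5°

526 Ω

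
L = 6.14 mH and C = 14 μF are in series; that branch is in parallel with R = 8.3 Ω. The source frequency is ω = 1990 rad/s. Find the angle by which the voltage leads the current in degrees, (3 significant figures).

-19.3°

X_L = ωL = 12.2 Ω
X_C = 1/(ωC) = 35.9 Ω
Branch 1: Z₁ = R = 8.30 Ω
Branch 2 (series LC): Z₂ = j(X_L − X_C) = −j23.7 Ω
Parallel: Z = Z₁Z₂/(Z₁+Z₂), |Z| = 7.83 Ω, ∠Z = -19.3°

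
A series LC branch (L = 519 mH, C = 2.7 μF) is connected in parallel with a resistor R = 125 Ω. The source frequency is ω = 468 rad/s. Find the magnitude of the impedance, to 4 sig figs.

121.9 Ω

X_L = ωL = 242.9 Ω
X_C = 1/(ωC) = 791.4 Ω
Branch 1: Z₁ = R = 125.0 Ω
Branch 2 (series LC): Z₂ = j(X_L − X_C) = −j548.5 Ω
Parallel: Z = Z₁Z₂/(Z₁+Z₂), |Z| = 121.9 Ω, ∠Z = -12.84°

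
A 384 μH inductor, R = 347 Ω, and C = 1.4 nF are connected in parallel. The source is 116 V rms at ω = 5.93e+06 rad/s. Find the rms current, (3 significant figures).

971 mA

X_L = ωL = 2280 Ω
X_C = 1/(ωC) = 120 Ω
Parallel: admittances add. Y = 1/R + 1/(jωL) + jωC
Y = (0.00288 + j0.00786) S
|Y| = 0.00837 S → |Z| = 1/|Y| = 119 Ω, ∠Z = −∠Y = -69.9°
I = V/|Z| = 116/119 = 971 mA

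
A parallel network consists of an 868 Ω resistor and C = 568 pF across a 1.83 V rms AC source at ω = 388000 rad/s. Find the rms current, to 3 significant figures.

X_C = 1/(ωC) = 4540 Ω
Parallel: admittances add. Y = 1/R + jωC
Y = (0.00115 + j0.000220) S
|Y| = 0.00117 S → |Z| = 1/|Y| = 853 Ω, ∠Z = −∠Y = -10.8°
I = V/|Z| = 1.83/853 = 2.15 mA

2.15 mA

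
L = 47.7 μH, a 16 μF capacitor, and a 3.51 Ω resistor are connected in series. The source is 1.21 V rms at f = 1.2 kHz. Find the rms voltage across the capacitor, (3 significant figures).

1.16 V

ω = 2πf = 7540 rad/s
X_L = ωL = 0.360 Ω
X_C = 1/(ωC) = 8.29 Ω
Net reactance X = X_L − X_C = -7.93 Ω
Z = 3.51 − j7.93 Ω
|Z| = √(3.51² + 7.93²) = 8.67 Ω
I = V/|Z| = 140 mA
V_C = I·|Z_C| = 0.140 × 8.29 = 1.16 V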